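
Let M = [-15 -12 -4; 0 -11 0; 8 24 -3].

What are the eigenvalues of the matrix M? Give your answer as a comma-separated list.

Set up det(tI - M) = 0.
Expanding along the first row, p(t) = t^3 + 29t^2 + 275t + 847.
Since p(-11) = 0, t = -11 is a root.
Factor out (t + 11): p(t) = (t + 11)·(t^2 + 18t + 77).
The quadratic factors as (t + 11)·(t + 7).
Eigenvalues: -11, -11, -7.

-11, -11, -7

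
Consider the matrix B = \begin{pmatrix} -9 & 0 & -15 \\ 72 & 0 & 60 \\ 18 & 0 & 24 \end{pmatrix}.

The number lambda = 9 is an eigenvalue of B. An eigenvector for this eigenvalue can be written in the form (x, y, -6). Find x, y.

5, 0

We need (B - 9I)v = 0.
B - 9I = [[-18, 0, -15], [72, -9, 60], [18, 0, 15]].
Row 1: (-18)·x + (0)·y + (-15)·-6 = 0
Row 2: (72)·x + (-9)·y + (60)·-6 = 0
Row 3: (18)·x + (0)·y + (15)·-6 = 0
Solving gives x = 5, y = 0.
Check: B·(5, 0, -6) = (45, 0, -54) = 9·(5, 0, -6).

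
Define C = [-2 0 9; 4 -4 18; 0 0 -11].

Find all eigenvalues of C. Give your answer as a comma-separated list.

Compute the characteristic polynomial p(r) = det(rI - C).
Expanding the 3×3 determinant: p(r) = r^3 + 17r^2 + 74r + 88.
Try r = -11: p(-11) = 0, so -11 is a root.
Factor out (r + 11): p(r) = (r + 11)·(r^2 + 6r + 8).
The quadratic factors as (r + 4)·(r + 2).
Eigenvalues: -11, -4, -2.

-11, -4, -2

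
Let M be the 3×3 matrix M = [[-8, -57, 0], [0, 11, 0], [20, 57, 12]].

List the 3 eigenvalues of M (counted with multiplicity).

Compute the characteristic polynomial p(λ) = det(λI - M).
Expanding along the first row, p(λ) = λ^3 - 15λ^2 - 52λ + 1056.
Since p(-8) = 0, λ = -8 is a root.
Dividing by (λ + 8) leaves λ^2 - 23λ + 132.
The quadratic factors as (λ - 11)·(λ - 12).
Eigenvalues: -8, 11, 12.

-8, 11, 12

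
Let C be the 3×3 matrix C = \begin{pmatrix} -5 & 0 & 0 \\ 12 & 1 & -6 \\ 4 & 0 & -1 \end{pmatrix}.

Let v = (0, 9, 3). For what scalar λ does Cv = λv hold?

Compute Cv: C·(0, 9, 3) = (0, -9, -3).
Since Cv = λv, compare component 2: -9 = λ·9, so λ = -1.

-1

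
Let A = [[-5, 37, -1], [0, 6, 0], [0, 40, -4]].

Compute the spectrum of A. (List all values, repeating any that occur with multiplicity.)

The characteristic polynomial is p(t) = det(tI - A).
Expanding along the first row, p(t) = t^3 + 3t^2 - 34t - 120.
Try t = -4: p(-4) = 0, so -4 is a root.
Factor out (t + 4): p(t) = (t + 4)·(t^2 - t - 30).
The quadratic factors as (t + 5)·(t - 6).
Eigenvalues: -5, -4, 6.

-5, -4, 6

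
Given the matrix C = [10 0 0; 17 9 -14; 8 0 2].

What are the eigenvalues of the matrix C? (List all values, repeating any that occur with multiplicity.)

Compute the characteristic polynomial p(λ) = det(λI - C).
Cofactor expansion gives p(λ) = λ^3 - 21λ^2 + 128λ - 180.
Rational-root test: λ = 2 gives p(2) = 0.
Factor out (λ - 2): p(λ) = (λ - 2)·(λ^2 - 19λ + 90).
The quadratic factors as (λ - 9)·(λ - 10).
Eigenvalues: 2, 9, 10.

2, 9, 10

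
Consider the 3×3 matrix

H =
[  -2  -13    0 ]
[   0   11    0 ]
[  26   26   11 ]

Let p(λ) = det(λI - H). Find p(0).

242

p(0) = det(0·I − H) = det(−H) = (−1)^3·det(H).
det(H) = -242, so p(0) = 242.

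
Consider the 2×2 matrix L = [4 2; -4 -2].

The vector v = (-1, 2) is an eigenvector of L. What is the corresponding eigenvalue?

0

Compute Lv: L·(-1, 2) = (0, 0).
Since Lv = λv, compare component 1: 0 = λ·-1, so λ = 0.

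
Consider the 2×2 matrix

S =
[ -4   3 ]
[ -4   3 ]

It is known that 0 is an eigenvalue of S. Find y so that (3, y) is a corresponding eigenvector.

4

We need (S)v = 0.
S = [[-4, 3], [-4, 3]].
Row 1: (-4)·3 + (3)·y = 0
Row 2: (-4)·3 + (3)·y = 0
Solving gives y = 4.
Check: S·(3, 4) = (0, 0) = 0·(3, 4).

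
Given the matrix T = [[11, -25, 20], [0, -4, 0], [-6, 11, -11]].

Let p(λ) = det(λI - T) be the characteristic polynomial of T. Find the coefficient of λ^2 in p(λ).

4

The coefficient of λ^2 of det(λI - T) is −trace(T).
trace(T) = (11) + (-4) + (-11) = -4, so the coefficient is 4.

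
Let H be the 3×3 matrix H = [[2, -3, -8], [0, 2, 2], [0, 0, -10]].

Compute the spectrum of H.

-10, 2, 2

H is upper triangular, so its eigenvalues are the diagonal entries.
Diagonal: 2, 2, -10.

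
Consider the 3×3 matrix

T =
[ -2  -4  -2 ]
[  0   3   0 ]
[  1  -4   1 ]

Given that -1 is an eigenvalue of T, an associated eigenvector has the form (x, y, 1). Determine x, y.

-2, 0

We need (T + 1I)v = 0.
T + 1I = [[-1, -4, -2], [0, 4, 0], [1, -4, 2]].
Row 1: (-1)·x + (-4)·y + (-2)·1 = 0
Row 2: (0)·x + (4)·y + (0)·1 = 0
Row 3: (1)·x + (-4)·y + (2)·1 = 0
Solving gives x = -2, y = 0.
Check: T·(-2, 0, 1) = (2, 0, -1) = -1·(-2, 0, 1).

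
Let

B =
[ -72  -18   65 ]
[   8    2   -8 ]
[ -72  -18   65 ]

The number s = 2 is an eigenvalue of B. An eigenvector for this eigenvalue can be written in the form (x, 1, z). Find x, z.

-2, -2

We need (B - 2I)v = 0.
B - 2I = [[-74, -18, 65], [8, 0, -8], [-72, -18, 63]].
Row 1: (-74)·x + (-18)·1 + (65)·z = 0
Row 2: (8)·x + (0)·1 + (-8)·z = 0
Row 3: (-72)·x + (-18)·1 + (63)·z = 0
Solving gives x = -2, z = -2.
Check: B·(-2, 1, -2) = (-4, 2, -4) = 2·(-2, 1, -2).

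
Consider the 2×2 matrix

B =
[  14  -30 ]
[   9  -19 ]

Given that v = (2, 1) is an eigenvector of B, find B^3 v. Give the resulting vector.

(-2, -1)

First find the eigenvalue: Bv = (-2, -1) = -1·(2, 1), so λ = -1.
Then B^3 v = λ^3·v = (-1)^3·(2, 1) = -1·(2, 1) = (-2, -1).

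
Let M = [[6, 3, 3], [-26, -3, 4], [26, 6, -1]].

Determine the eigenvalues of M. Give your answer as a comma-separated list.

-7, 3, 6

Set up det(tI - M) = 0.
Expanding the 3×3 determinant: p(t) = t^3 - 2t^2 - 45t + 126.
Try t = 3: p(3) = 0, so 3 is a root.
Dividing by (t - 3) leaves t^2 + t - 42.
The quadratic factors as (t + 7)·(t - 6).
Eigenvalues: -7, 3, 6.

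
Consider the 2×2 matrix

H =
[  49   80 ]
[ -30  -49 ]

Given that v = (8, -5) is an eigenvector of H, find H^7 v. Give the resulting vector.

First find the eigenvalue: Hv = (-8, 5) = -1·(8, -5), so λ = -1.
Then H^7 v = λ^7·v = (-1)^7·(8, -5) = -1·(8, -5) = (-8, 5).

(-8, 5)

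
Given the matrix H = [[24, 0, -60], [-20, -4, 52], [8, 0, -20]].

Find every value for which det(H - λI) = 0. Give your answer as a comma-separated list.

-4, 0, 4

Compute the characteristic polynomial p(λ) = det(λI - H).
Expanding along the first row, p(λ) = λ^3 - 16λ.
Since p(-4) = 0, λ = -4 is a root.
Dividing by (λ + 4) leaves λ^2 - 4λ.
The quadratic factors as λ·(λ - 4).
Eigenvalues: -4, 0, 4.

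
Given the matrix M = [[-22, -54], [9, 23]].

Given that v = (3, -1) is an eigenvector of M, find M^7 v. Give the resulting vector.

First find the eigenvalue: Mv = (-12, 4) = -4·(3, -1), so λ = -4.
Then M^7 v = λ^7·v = (-4)^7·(3, -1) = -16384·(3, -1) = (-49152, 16384).

(-49152, 16384)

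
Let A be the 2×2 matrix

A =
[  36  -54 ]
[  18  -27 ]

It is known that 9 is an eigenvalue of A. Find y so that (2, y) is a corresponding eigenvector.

1

We need (A - 9I)v = 0.
A - 9I = [[27, -54], [18, -36]].
Row 1: (27)·2 + (-54)·y = 0
Row 2: (18)·2 + (-36)·y = 0
Solving gives y = 1.
Check: A·(2, 1) = (18, 9) = 9·(2, 1).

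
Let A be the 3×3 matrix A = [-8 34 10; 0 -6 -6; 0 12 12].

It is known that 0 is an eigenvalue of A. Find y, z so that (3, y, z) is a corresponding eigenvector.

1, -1

We need (A)v = 0.
A = [[-8, 34, 10], [0, -6, -6], [0, 12, 12]].
Row 1: (-8)·3 + (34)·y + (10)·z = 0
Row 2: (0)·3 + (-6)·y + (-6)·z = 0
Row 3: (0)·3 + (12)·y + (12)·z = 0
Solving gives y = 1, z = -1.
Check: A·(3, 1, -1) = (0, 0, 0) = 0·(3, 1, -1).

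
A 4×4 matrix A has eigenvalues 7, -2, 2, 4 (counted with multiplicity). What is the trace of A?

11

trace(A) is the sum of the eigenvalues: (7) + (-2) + (2) + (4) = 11.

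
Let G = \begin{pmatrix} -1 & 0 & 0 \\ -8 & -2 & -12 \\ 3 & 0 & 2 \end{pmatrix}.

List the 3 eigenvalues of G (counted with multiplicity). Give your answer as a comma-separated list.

-2, -1, 2

Compute the characteristic polynomial p(λ) = det(λI - G).
Cofactor expansion gives p(λ) = λ^3 + λ^2 - 4λ - 4.
Rational-root test: λ = -1 gives p(-1) = 0.
Factor out (λ + 1): p(λ) = (λ + 1)·(λ^2 - 4).
The quadratic factors as (λ + 2)·(λ - 2).
Eigenvalues: -2, -1, 2.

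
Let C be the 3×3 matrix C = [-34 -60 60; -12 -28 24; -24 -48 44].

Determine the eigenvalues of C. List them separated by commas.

Compute the characteristic polynomial p(r) = det(rI - C).
Expanding along the first row, p(r) = r^3 + 18r^2 + 96r + 160.
Since p(-10) = 0, r = -10 is a root.
Dividing by (r + 10) leaves r^2 + 8r + 16.
The quadratic factor is (r + 4)^2.
Eigenvalues: -10, -4, -4.

-10, -4, -4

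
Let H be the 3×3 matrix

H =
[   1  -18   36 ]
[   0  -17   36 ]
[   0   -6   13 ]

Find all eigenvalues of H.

-5, 1, 1

Compute the characteristic polynomial p(t) = det(tI - H).
Expanding along the first row, p(t) = t^3 + 3t^2 - 9t + 5.
Rational-root test: t = -5 gives p(-5) = 0.
Factor out (t + 5): p(t) = (t + 5)·(t^2 - 2t + 1).
The quadratic factor is (t - 1)^2.
Eigenvalues: -5, 1, 1.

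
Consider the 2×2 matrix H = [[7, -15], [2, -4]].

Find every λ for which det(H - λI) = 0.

1, 2

det(H - sI) = (7 - s)(-4 - s) - (-15)·(2) = s^2 - 3s + 2.
This factors as (s - 1)·(s - 2) = 0.
Eigenvalues: 1, 2.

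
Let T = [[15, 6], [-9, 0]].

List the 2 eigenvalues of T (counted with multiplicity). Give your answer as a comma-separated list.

6, 9

det(T - λI) = (15 - λ)(0 - λ) - (6)·(-9) = λ^2 - 15λ + 54.
This factors as (λ - 6)·(λ - 9) = 0.
Eigenvalues: 6, 9.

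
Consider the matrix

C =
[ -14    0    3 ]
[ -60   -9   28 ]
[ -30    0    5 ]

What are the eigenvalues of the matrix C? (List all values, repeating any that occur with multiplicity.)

Compute the characteristic polynomial p(s) = det(sI - C).
Expanding along the first row, p(s) = s^3 + 18s^2 + 101s + 180.
Rational-root test: s = -9 gives p(-9) = 0.
Factor out (s + 9): p(s) = (s + 9)·(s^2 + 9s + 20).
The quadratic factors as (s + 5)·(s + 4).
Eigenvalues: -9, -5, -4.

-9, -5, -4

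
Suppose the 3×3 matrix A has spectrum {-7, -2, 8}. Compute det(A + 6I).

-56

If A has eigenvalues -7, -2, 8, then A + 6I has eigenvalues -1, 4, 14.
det(A + 6I) = (-1) · (4) · (14) = -56.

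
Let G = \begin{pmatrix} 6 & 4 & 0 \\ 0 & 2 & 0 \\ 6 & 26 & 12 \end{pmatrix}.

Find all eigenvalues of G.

The characteristic polynomial is p(t) = det(tI - G).
Expanding the 3×3 determinant: p(t) = t^3 - 20t^2 + 108t - 144.
Since p(2) = 0, t = 2 is a root.
Factor out (t - 2): p(t) = (t - 2)·(t^2 - 18t + 72).
The quadratic factors as (t - 6)·(t - 12).
Eigenvalues: 2, 6, 12.

2, 6, 12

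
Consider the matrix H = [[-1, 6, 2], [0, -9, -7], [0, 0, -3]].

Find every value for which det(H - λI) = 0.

H is upper triangular, so its eigenvalues are the diagonal entries.
Diagonal: -1, -9, -3.

-9, -3, -1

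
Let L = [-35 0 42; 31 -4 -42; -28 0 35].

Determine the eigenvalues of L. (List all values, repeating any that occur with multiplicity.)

-7, -4, 7

The characteristic polynomial is p(λ) = det(λI - L).
Expanding along the first row, p(λ) = λ^3 + 4λ^2 - 49λ - 196.
Try λ = 7: p(7) = 0, so 7 is a root.
Factor out (λ - 7): p(λ) = (λ - 7)·(λ^2 + 11λ + 28).
The quadratic factors as (λ + 7)·(λ + 4).
Eigenvalues: -7, -4, 7.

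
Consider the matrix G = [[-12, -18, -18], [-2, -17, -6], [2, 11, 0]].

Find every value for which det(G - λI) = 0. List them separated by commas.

-12, -11, -6

The characteristic polynomial is p(s) = det(sI - G).
Expanding the 3×3 determinant: p(s) = s^3 + 29s^2 + 270s + 792.
Since p(-6) = 0, s = -6 is a root.
Factor out (s + 6): p(s) = (s + 6)·(s^2 + 23s + 132).
The quadratic factors as (s + 12)·(s + 11).
Eigenvalues: -12, -11, -6.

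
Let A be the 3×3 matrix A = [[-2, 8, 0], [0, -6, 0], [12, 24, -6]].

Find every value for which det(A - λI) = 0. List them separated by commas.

-6, -6, -2

Set up det(lambda·I - A) = 0.
Expanding along the first row, p(lambda) = lambda^3 + 14·lambda^2 + 60·lambda + 72.
Try lambda = -2: p(-2) = 0, so -2 is a root.
Factor out (lambda + 2): p(lambda) = (lambda + 2)·(lambda^2 + 12·lambda + 36).
The quadratic factor is (lambda + 6)^2.
Eigenvalues: -6, -6, -2.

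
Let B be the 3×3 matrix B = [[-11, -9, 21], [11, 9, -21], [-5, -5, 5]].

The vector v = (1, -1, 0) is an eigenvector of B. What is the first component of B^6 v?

64

First find the eigenvalue: Bv = (-2, 2, 0) = -2·(1, -1, 0), so λ = -2.
Then B^6 v = λ^6·v = (-2)^6·(1, -1, 0) = 64·(1, -1, 0) = (64, -64, 0).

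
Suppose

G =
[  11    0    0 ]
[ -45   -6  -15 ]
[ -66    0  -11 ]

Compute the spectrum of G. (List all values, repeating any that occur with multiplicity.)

-11, -6, 11

Set up det(λI - G) = 0.
Cofactor expansion gives p(λ) = λ^3 + 6λ^2 - 121λ - 726.
Try λ = -6: p(-6) = 0, so -6 is a root.
Dividing by (λ + 6) leaves λ^2 - 121.
The quadratic factors as (λ + 11)·(λ - 11).
Eigenvalues: -11, -6, 11.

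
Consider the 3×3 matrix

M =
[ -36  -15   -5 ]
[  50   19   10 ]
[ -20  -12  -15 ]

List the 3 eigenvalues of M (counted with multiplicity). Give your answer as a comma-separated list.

The characteristic polynomial is p(s) = det(sI - M).
Expanding along the first row, p(s) = s^3 + 32s^2 + 341s + 1210.
Try s = -10: p(-10) = 0, so -10 is a root.
Dividing by (s + 10) leaves s^2 + 22s + 121.
The quadratic factor is (s + 11)^2.
Eigenvalues: -11, -11, -10.

-11, -11, -10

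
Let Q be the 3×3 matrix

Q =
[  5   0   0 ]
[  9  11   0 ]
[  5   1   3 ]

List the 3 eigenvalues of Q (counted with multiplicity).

3, 5, 11

Q is lower triangular, so its eigenvalues are the diagonal entries.
Diagonal: 5, 11, 3.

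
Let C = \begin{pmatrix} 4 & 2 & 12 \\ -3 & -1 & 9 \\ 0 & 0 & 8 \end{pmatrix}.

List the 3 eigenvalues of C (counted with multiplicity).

1, 2, 8

Compute the characteristic polynomial p(t) = det(tI - C).
Cofactor expansion gives p(t) = t^3 - 11t^2 + 26t - 16.
Try t = 1: p(1) = 0, so 1 is a root.
Dividing by (t - 1) leaves t^2 - 10t + 16.
The quadratic factors as (t - 2)·(t - 8).
Eigenvalues: 1, 2, 8.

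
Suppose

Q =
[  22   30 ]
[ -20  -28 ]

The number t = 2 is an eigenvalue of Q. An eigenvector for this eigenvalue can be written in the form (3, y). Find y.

-2

We need (Q - 2I)v = 0.
Q - 2I = [[20, 30], [-20, -30]].
Row 1: (20)·3 + (30)·y = 0
Row 2: (-20)·3 + (-30)·y = 0
Solving gives y = -2.
Check: Q·(3, -2) = (6, -4) = 2·(3, -2).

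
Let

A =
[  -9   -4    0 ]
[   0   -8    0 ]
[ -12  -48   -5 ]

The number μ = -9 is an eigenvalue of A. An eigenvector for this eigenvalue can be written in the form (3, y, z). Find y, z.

0, 9

We need (A + 9I)v = 0.
A + 9I = [[0, -4, 0], [0, 1, 0], [-12, -48, 4]].
Row 1: (0)·3 + (-4)·y + (0)·z = 0
Row 2: (0)·3 + (1)·y + (0)·z = 0
Row 3: (-12)·3 + (-48)·y + (4)·z = 0
Solving gives y = 0, z = 9.
Check: A·(3, 0, 9) = (-27, 0, -81) = -9·(3, 0, 9).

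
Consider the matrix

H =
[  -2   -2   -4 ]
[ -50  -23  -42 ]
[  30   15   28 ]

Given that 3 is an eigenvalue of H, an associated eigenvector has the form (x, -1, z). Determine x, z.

We need (H - 3I)v = 0.
H - 3I = [[-5, -2, -4], [-50, -26, -42], [30, 15, 25]].
Row 1: (-5)·x + (-2)·-1 + (-4)·z = 0
Row 2: (-50)·x + (-26)·-1 + (-42)·z = 0
Row 3: (30)·x + (15)·-1 + (25)·z = 0
Solving gives x = -2, z = 3.
Check: H·(-2, -1, 3) = (-6, -3, 9) = 3·(-2, -1, 3).

-2, 3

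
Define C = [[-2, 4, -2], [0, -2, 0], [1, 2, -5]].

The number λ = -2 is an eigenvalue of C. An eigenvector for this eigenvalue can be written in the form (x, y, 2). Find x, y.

We need (C + 2I)v = 0.
C + 2I = [[0, 4, -2], [0, 0, 0], [1, 2, -3]].
Row 1: (0)·x + (4)·y + (-2)·2 = 0
Row 2: (0)·x + (0)·y + (0)·2 = 0
Row 3: (1)·x + (2)·y + (-3)·2 = 0
Solving gives x = 4, y = 1.
Check: C·(4, 1, 2) = (-8, -2, -4) = -2·(4, 1, 2).

4, 1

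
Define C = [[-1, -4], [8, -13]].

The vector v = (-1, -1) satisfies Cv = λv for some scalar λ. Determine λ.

-5

Compute Cv: C·(-1, -1) = (5, 5).
Since Cv = λv, compare component 1: 5 = λ·-1, so λ = -5.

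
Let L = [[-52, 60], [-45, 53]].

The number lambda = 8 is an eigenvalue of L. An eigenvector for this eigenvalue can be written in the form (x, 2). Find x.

We need (L - 8I)v = 0.
L - 8I = [[-60, 60], [-45, 45]].
Row 1: (-60)·x + (60)·2 = 0
Row 2: (-45)·x + (45)·2 = 0
Solving gives x = 2.
Check: L·(2, 2) = (16, 16) = 8·(2, 2).

2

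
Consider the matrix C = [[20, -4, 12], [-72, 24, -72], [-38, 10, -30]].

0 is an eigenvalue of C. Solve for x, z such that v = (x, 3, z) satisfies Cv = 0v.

0, 1

We need (C)v = 0.
C = [[20, -4, 12], [-72, 24, -72], [-38, 10, -30]].
Row 1: (20)·x + (-4)·3 + (12)·z = 0
Row 2: (-72)·x + (24)·3 + (-72)·z = 0
Row 3: (-38)·x + (10)·3 + (-30)·z = 0
Solving gives x = 0, z = 1.
Check: C·(0, 3, 1) = (0, 0, 0) = 0·(0, 3, 1).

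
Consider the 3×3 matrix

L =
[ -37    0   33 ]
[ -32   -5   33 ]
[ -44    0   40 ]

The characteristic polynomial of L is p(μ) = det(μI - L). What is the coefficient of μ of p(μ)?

p(μ) = μ^3 + 2μ^2 - 43μ - 140.
The coefficient of μ is -43.

-43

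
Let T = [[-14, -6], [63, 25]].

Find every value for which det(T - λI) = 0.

4, 7

det(T - λI) = (-14 - λ)(25 - λ) - (-6)·(63) = λ^2 - 11λ + 28.
This factors as (λ - 4)·(λ - 7) = 0.
Eigenvalues: 4, 7.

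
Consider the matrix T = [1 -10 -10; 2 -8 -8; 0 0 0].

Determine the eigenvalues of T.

-4, -3, 0

Compute the characteristic polynomial p(μ) = det(μI - T).
Expanding the 3×3 determinant: p(μ) = μ^3 + 7μ^2 + 12μ.
Rational-root test: μ = 0 gives p(0) = 0.
Factor out μ: p(μ) = μ·(μ^2 + 7μ + 12).
The quadratic factors as (μ + 4)·(μ + 3).
Eigenvalues: -4, -3, 0.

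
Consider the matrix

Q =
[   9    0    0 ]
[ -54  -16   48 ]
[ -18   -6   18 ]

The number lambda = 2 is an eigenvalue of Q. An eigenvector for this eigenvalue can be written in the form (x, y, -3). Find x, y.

0, -8

We need (Q - 2I)v = 0.
Q - 2I = [[7, 0, 0], [-54, -18, 48], [-18, -6, 16]].
Row 1: (7)·x + (0)·y + (0)·-3 = 0
Row 2: (-54)·x + (-18)·y + (48)·-3 = 0
Row 3: (-18)·x + (-6)·y + (16)·-3 = 0
Solving gives x = 0, y = -8.
Check: Q·(0, -8, -3) = (0, -16, -6) = 2·(0, -8, -3).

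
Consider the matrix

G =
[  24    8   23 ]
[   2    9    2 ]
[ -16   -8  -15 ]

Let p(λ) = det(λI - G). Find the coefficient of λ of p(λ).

89

p(λ) = λ^3 - 18λ^2 + 89λ - 72.
The coefficient of λ is 89.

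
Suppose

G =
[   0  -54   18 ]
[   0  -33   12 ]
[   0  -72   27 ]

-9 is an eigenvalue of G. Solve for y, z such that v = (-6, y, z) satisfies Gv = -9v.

We need (G + 9I)v = 0.
G + 9I = [[9, -54, 18], [0, -24, 12], [0, -72, 36]].
Row 1: (9)·-6 + (-54)·y + (18)·z = 0
Row 2: (0)·-6 + (-24)·y + (12)·z = 0
Row 3: (0)·-6 + (-72)·y + (36)·z = 0
Solving gives y = -3, z = -6.
Check: G·(-6, -3, -6) = (54, 27, 54) = -9·(-6, -3, -6).

-3, -6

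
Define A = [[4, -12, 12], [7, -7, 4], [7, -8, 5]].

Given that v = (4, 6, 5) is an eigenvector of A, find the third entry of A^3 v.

5

First find the eigenvalue: Av = (4, 6, 5) = 1·(4, 6, 5), so λ = 1.
Then A^3 v = λ^3·v = 1^3·(4, 6, 5) = 1·(4, 6, 5) = (4, 6, 5).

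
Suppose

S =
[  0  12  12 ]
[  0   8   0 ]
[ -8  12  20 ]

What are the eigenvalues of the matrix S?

Set up det(lambda·I - S) = 0.
Cofactor expansion gives p(lambda) = lambda^3 - 28·lambda^2 + 256·lambda - 768.
Try lambda = 8: p(8) = 0, so 8 is a root.
Dividing by (lambda - 8) leaves lambda^2 - 20·lambda + 96.
The quadratic factors as (lambda - 8)·(lambda - 12).
Eigenvalues: 8, 8, 12.

8, 8, 12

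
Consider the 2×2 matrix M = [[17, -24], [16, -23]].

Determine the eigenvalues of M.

-7, 1

det(M - tI) = (17 - t)(-23 - t) - (-24)·(16) = t^2 + 6t - 7.
This factors as (t + 7)·(t - 1) = 0.
Eigenvalues: -7, 1.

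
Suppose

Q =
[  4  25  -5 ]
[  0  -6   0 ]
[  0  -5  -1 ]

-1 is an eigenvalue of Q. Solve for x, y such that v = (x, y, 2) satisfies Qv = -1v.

2, 0

We need (Q + 1I)v = 0.
Q + 1I = [[5, 25, -5], [0, -5, 0], [0, -5, 0]].
Row 1: (5)·x + (25)·y + (-5)·2 = 0
Row 2: (0)·x + (-5)·y + (0)·2 = 0
Row 3: (0)·x + (-5)·y + (0)·2 = 0
Solving gives x = 2, y = 0.
Check: Q·(2, 0, 2) = (-2, 0, -2) = -1·(2, 0, 2).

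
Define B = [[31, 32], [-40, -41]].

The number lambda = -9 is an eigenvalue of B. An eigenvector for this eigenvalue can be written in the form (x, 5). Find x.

-4

We need (B + 9I)v = 0.
B + 9I = [[40, 32], [-40, -32]].
Row 1: (40)·x + (32)·5 = 0
Row 2: (-40)·x + (-32)·5 = 0
Solving gives x = -4.
Check: B·(-4, 5) = (36, -45) = -9·(-4, 5).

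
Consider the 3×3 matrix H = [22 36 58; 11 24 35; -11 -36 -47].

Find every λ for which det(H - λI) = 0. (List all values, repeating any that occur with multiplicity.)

-12, 0, 11

The characteristic polynomial is p(s) = det(sI - H).
Expanding the 3×3 determinant: p(s) = s^3 + s^2 - 132s.
Rational-root test: s = 0 gives p(0) = 0.
Dividing by s leaves s^2 + s - 132.
The quadratic factors as (s + 12)·(s - 11).
Eigenvalues: -12, 0, 11.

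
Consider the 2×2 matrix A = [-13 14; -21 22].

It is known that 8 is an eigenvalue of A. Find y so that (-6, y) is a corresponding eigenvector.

-9

We need (A - 8I)v = 0.
A - 8I = [[-21, 14], [-21, 14]].
Row 1: (-21)·-6 + (14)·y = 0
Row 2: (-21)·-6 + (14)·y = 0
Solving gives y = -9.
Check: A·(-6, -9) = (-48, -72) = 8·(-6, -9).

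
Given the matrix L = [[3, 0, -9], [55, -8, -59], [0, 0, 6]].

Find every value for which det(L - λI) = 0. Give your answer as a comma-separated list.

Set up det(rI - L) = 0.
Cofactor expansion gives p(r) = r^3 - r^2 - 54r + 144.
Rational-root test: r = 3 gives p(3) = 0.
Dividing by (r - 3) leaves r^2 + 2r - 48.
The quadratic factors as (r + 8)·(r - 6).
Eigenvalues: -8, 3, 6.

-8, 3, 6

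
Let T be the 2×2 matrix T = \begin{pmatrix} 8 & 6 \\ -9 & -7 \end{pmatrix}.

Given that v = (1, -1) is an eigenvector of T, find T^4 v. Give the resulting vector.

First find the eigenvalue: Tv = (2, -2) = 2·(1, -1), so λ = 2.
Then T^4 v = λ^4·v = 2^4·(1, -1) = 16·(1, -1) = (16, -16).

(16, -16)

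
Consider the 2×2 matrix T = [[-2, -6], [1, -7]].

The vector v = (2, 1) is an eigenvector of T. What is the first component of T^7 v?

First find the eigenvalue: Tv = (-10, -5) = -5·(2, 1), so λ = -5.
Then T^7 v = λ^7·v = (-5)^7·(2, 1) = -78125·(2, 1) = (-156250, -78125).

-156250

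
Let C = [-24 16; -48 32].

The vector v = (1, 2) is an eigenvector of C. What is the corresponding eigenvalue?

8

Compute Cv: C·(1, 2) = (8, 16).
Since Cv = λv, compare component 1: 8 = λ·1, so λ = 8.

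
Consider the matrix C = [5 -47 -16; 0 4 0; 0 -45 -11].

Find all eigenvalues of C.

-11, 4, 5

The characteristic polynomial is p(t) = det(tI - C).
Expanding along the first row, p(t) = t^3 + 2t^2 - 79t + 220.
Since p(4) = 0, t = 4 is a root.
Factor out (t - 4): p(t) = (t - 4)·(t^2 + 6t - 55).
The quadratic factors as (t + 11)·(t - 5).
Eigenvalues: -11, 4, 5.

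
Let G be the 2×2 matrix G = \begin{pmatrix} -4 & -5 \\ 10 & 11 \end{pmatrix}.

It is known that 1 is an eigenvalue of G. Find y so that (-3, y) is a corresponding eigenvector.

3

We need (G - 1I)v = 0.
G - 1I = [[-5, -5], [10, 10]].
Row 1: (-5)·-3 + (-5)·y = 0
Row 2: (10)·-3 + (10)·y = 0
Solving gives y = 3.
Check: G·(-3, 3) = (-3, 3) = 1·(-3, 3).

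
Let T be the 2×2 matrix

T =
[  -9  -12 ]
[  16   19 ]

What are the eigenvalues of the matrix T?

det(T - λI) = (-9 - λ)(19 - λ) - (-12)·(16) = λ^2 - 10λ + 21.
This factors as (λ - 3)·(λ - 7) = 0.
Eigenvalues: 3, 7.

3, 7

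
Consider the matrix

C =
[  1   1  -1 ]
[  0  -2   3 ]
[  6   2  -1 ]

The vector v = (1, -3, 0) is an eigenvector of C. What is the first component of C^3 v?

-8

First find the eigenvalue: Cv = (-2, 6, 0) = -2·(1, -3, 0), so λ = -2.
Then C^3 v = λ^3·v = (-2)^3·(1, -3, 0) = -8·(1, -3, 0) = (-8, 24, 0).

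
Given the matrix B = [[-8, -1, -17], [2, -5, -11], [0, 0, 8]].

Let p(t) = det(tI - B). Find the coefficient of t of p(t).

-62

p(t) = t^3 + 5t^2 - 62t - 336.
The coefficient of t is -62.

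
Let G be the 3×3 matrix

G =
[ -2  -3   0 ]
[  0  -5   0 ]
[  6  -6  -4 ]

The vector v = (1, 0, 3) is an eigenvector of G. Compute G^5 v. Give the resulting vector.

(-32, 0, -96)

First find the eigenvalue: Gv = (-2, 0, -6) = -2·(1, 0, 3), so λ = -2.
Then G^5 v = λ^5·v = (-2)^5·(1, 0, 3) = -32·(1, 0, 3) = (-32, 0, -96).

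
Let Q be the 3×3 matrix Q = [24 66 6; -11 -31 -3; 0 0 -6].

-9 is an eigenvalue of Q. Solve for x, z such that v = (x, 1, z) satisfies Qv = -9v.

-2, 0

We need (Q + 9I)v = 0.
Q + 9I = [[33, 66, 6], [-11, -22, -3], [0, 0, 3]].
Row 1: (33)·x + (66)·1 + (6)·z = 0
Row 2: (-11)·x + (-22)·1 + (-3)·z = 0
Row 3: (0)·x + (0)·1 + (3)·z = 0
Solving gives x = -2, z = 0.
Check: Q·(-2, 1, 0) = (18, -9, 0) = -9·(-2, 1, 0).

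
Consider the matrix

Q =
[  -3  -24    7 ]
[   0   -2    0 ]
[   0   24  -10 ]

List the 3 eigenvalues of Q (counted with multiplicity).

-10, -3, -2

The characteristic polynomial is p(lambda) = det(lambda·I - Q).
Expanding along the first row, p(lambda) = lambda^3 + 15·lambda^2 + 56·lambda + 60.
Rational-root test: lambda = -10 gives p(-10) = 0.
Factor out (lambda + 10): p(lambda) = (lambda + 10)·(lambda^2 + 5·lambda + 6).
The quadratic factors as (lambda + 3)·(lambda + 2).
Eigenvalues: -10, -3, -2.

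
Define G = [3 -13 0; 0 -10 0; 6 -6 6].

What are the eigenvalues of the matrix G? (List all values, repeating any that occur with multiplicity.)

-10, 3, 6

Set up det(λI - G) = 0.
Cofactor expansion gives p(λ) = λ^3 + λ^2 - 72λ + 180.
Rational-root test: λ = 3 gives p(3) = 0.
Factor out (λ - 3): p(λ) = (λ - 3)·(λ^2 + 4λ - 60).
The quadratic factors as (λ + 10)·(λ - 6).
Eigenvalues: -10, 3, 6.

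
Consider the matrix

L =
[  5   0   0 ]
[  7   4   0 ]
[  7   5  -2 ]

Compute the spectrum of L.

-2, 4, 5

L is lower triangular, so its eigenvalues are the diagonal entries.
Diagonal: 5, 4, -2.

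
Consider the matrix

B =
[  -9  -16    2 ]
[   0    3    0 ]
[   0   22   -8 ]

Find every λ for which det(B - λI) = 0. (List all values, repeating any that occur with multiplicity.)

Compute the characteristic polynomial p(t) = det(tI - B).
Expanding the 3×3 determinant: p(t) = t^3 + 14t^2 + 21t - 216.
Since p(3) = 0, t = 3 is a root.
Dividing by (t - 3) leaves t^2 + 17t + 72.
The quadratic factors as (t + 9)·(t + 8).
Eigenvalues: -9, -8, 3.

-9, -8, 3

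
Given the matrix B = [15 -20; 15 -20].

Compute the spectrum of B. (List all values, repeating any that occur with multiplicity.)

det(B - μI) = (15 - μ)(-20 - μ) - (-20)·(15) = μ^2 + 5μ.
This factors as (μ + 5)·μ = 0.
Eigenvalues: -5, 0.

-5, 0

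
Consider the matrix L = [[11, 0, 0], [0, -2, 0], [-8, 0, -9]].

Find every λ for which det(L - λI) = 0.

L is lower triangular, so its eigenvalues are the diagonal entries.
Diagonal: 11, -2, -9.

-9, -2, 11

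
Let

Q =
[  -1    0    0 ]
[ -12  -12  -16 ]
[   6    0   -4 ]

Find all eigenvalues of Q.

Set up det(μI - Q) = 0.
Expanding along the first row, p(μ) = μ^3 + 17μ^2 + 64μ + 48.
Try μ = -4: p(-4) = 0, so -4 is a root.
Dividing by (μ + 4) leaves μ^2 + 13μ + 12.
The quadratic factors as (μ + 12)·(μ + 1).
Eigenvalues: -12, -4, -1.

-12, -4, -1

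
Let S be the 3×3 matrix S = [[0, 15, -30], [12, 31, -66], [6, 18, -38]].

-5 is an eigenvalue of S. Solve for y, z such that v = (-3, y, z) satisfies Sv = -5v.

We need (S + 5I)v = 0.
S + 5I = [[5, 15, -30], [12, 36, -66], [6, 18, -33]].
Row 1: (5)·-3 + (15)·y + (-30)·z = 0
Row 2: (12)·-3 + (36)·y + (-66)·z = 0
Row 3: (6)·-3 + (18)·y + (-33)·z = 0
Solving gives y = 1, z = 0.
Check: S·(-3, 1, 0) = (15, -5, 0) = -5·(-3, 1, 0).

1, 0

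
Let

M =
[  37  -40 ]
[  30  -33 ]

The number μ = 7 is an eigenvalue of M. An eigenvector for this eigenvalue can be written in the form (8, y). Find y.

6

We need (M - 7I)v = 0.
M - 7I = [[30, -40], [30, -40]].
Row 1: (30)·8 + (-40)·y = 0
Row 2: (30)·8 + (-40)·y = 0
Solving gives y = 6.
Check: M·(8, 6) = (56, 42) = 7·(8, 6).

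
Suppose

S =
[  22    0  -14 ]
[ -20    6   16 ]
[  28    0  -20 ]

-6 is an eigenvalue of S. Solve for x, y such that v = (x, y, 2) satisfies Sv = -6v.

We need (S + 6I)v = 0.
S + 6I = [[28, 0, -14], [-20, 12, 16], [28, 0, -14]].
Row 1: (28)·x + (0)·y + (-14)·2 = 0
Row 2: (-20)·x + (12)·y + (16)·2 = 0
Row 3: (28)·x + (0)·y + (-14)·2 = 0
Solving gives x = 1, y = -1.
Check: S·(1, -1, 2) = (-6, 6, -12) = -6·(1, -1, 2).

1, -1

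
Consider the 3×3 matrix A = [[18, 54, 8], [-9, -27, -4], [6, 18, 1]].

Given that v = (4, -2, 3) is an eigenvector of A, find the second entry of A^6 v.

First find the eigenvalue: Av = (-12, 6, -9) = -3·(4, -2, 3), so λ = -3.
Then A^6 v = λ^6·v = (-3)^6·(4, -2, 3) = 729·(4, -2, 3) = (2916, -1458, 2187).

-1458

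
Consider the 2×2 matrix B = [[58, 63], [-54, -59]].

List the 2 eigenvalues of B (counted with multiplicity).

det(B - λI) = (58 - λ)(-59 - λ) - (63)·(-54) = λ^2 + λ - 20.
This factors as (λ + 5)·(λ - 4) = 0.
Eigenvalues: -5, 4.

-5, 4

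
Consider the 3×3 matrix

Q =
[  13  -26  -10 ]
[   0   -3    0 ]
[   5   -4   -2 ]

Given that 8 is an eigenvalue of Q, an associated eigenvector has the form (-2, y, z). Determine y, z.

We need (Q - 8I)v = 0.
Q - 8I = [[5, -26, -10], [0, -11, 0], [5, -4, -10]].
Row 1: (5)·-2 + (-26)·y + (-10)·z = 0
Row 2: (0)·-2 + (-11)·y + (0)·z = 0
Row 3: (5)·-2 + (-4)·y + (-10)·z = 0
Solving gives y = 0, z = -1.
Check: Q·(-2, 0, -1) = (-16, 0, -8) = 8·(-2, 0, -1).

0, -1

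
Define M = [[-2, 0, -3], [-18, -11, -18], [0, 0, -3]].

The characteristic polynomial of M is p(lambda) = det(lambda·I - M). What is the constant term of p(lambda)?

66

p(lambda) = lambda^3 + 16·lambda^2 + 61·lambda + 66.
The constant term is 66.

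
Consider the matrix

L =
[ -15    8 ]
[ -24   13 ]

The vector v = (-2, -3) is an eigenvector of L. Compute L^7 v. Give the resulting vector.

(4374, 6561)

First find the eigenvalue: Lv = (6, 9) = -3·(-2, -3), so λ = -3.
Then L^7 v = λ^7·v = (-3)^7·(-2, -3) = -2187·(-2, -3) = (4374, 6561).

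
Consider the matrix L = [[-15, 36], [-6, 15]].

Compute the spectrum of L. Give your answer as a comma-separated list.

-3, 3

det(L - sI) = (-15 - s)(15 - s) - (36)·(-6) = s^2 - 9.
This factors as (s + 3)·(s - 3) = 0.
Eigenvalues: -3, 3.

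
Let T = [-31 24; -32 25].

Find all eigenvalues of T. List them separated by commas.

-7, 1

det(T - μI) = (-31 - μ)(25 - μ) - (24)·(-32) = μ^2 + 6μ - 7.
This factors as (μ + 7)·(μ - 1) = 0.
Eigenvalues: -7, 1.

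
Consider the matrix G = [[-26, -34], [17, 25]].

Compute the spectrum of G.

-9, 8

det(G - sI) = (-26 - s)(25 - s) - (-34)·(17) = s^2 + s - 72.
This factors as (s + 9)·(s - 8) = 0.
Eigenvalues: -9, 8.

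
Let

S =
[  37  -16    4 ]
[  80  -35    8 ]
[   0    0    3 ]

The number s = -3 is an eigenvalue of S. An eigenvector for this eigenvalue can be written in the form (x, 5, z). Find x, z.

We need (S + 3I)v = 0.
S + 3I = [[40, -16, 4], [80, -32, 8], [0, 0, 6]].
Row 1: (40)·x + (-16)·5 + (4)·z = 0
Row 2: (80)·x + (-32)·5 + (8)·z = 0
Row 3: (0)·x + (0)·5 + (6)·z = 0
Solving gives x = 2, z = 0.
Check: S·(2, 5, 0) = (-6, -15, 0) = -3·(2, 5, 0).

2, 0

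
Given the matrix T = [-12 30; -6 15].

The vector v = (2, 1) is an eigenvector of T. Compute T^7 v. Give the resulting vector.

(4374, 2187)

First find the eigenvalue: Tv = (6, 3) = 3·(2, 1), so λ = 3.
Then T^7 v = λ^7·v = 3^7·(2, 1) = 2187·(2, 1) = (4374, 2187).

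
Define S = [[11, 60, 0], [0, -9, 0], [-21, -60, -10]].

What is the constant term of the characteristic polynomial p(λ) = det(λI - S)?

p(0) = det(0·I − S) = det(−S) = (−1)^3·det(S).
det(S) = 990, so p(0) = -990.

-990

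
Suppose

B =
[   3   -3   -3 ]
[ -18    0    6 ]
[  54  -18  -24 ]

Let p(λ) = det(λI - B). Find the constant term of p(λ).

p(λ) = λ^3 + 21λ^2 + 144λ + 324.
The constant term is 324.

324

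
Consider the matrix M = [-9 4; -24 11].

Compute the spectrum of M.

-1, 3

det(M - lambda·I) = (-9 - lambda)(11 - lambda) - (4)·(-24) = lambda^2 - 2·lambda - 3.
This factors as (lambda + 1)·(lambda - 3) = 0.
Eigenvalues: -1, 3.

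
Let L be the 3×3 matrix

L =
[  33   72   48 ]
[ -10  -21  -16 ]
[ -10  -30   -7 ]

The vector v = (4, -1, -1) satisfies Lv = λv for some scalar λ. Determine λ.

Compute Lv: L·(4, -1, -1) = (12, -3, -3).
Since Lv = λv, compare component 1: 12 = λ·4, so λ = 3.

3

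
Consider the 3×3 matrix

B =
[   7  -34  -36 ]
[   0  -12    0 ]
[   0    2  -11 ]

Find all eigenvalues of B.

Set up det(rI - B) = 0.
Expanding the 3×3 determinant: p(r) = r^3 + 16r^2 - 29r - 924.
Rational-root test: r = 7 gives p(7) = 0.
Factor out (r - 7): p(r) = (r - 7)·(r^2 + 23r + 132).
The quadratic factors as (r + 12)·(r + 11).
Eigenvalues: -12, -11, 7.

-12, -11, 7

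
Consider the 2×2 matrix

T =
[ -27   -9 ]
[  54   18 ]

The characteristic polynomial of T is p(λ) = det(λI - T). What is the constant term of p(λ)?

p(λ) = λ^2 + 9λ.
The constant term is 0.

0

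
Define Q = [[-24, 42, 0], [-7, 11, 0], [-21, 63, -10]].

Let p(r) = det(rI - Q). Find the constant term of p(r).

p(r) = r^3 + 23r^2 + 160r + 300.
The constant term is 300.

300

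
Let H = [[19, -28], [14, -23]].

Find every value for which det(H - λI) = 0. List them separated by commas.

det(H - λI) = (19 - λ)(-23 - λ) - (-28)·(14) = λ^2 + 4λ - 45.
This factors as (λ + 9)·(λ - 5) = 0.
Eigenvalues: -9, 5.

-9, 5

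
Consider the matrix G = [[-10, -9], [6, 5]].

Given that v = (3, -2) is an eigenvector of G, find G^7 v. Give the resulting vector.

First find the eigenvalue: Gv = (-12, 8) = -4·(3, -2), so λ = -4.
Then G^7 v = λ^7·v = (-4)^7·(3, -2) = -16384·(3, -2) = (-49152, 32768).

(-49152, 32768)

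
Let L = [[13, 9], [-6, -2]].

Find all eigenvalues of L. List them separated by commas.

det(L - λI) = (13 - λ)(-2 - λ) - (9)·(-6) = λ^2 - 11λ + 28.
This factors as (λ - 4)·(λ - 7) = 0.
Eigenvalues: 4, 7.

4, 7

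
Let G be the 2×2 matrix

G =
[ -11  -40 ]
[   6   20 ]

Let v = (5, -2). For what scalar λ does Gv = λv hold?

Compute Gv: G·(5, -2) = (25, -10).
Since Gv = λv, compare component 1: 25 = λ·5, so λ = 5.

5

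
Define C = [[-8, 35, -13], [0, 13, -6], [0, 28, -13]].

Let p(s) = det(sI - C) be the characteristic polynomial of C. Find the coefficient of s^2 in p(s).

The coefficient of s^2 of det(sI - C) is −trace(C).
trace(C) = (-8) + (13) + (-13) = -8, so the coefficient is 8.

8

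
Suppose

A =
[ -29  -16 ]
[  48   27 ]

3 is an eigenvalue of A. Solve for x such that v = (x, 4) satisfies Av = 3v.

-2

We need (A - 3I)v = 0.
A - 3I = [[-32, -16], [48, 24]].
Row 1: (-32)·x + (-16)·4 = 0
Row 2: (48)·x + (24)·4 = 0
Solving gives x = -2.
Check: A·(-2, 4) = (-6, 12) = 3·(-2, 4).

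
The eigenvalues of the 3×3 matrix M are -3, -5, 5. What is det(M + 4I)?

-9

If M has eigenvalues -3, -5, 5, then M + 4I has eigenvalues 1, -1, 9.
det(M + 4I) = (1) · (-1) · (9) = -9.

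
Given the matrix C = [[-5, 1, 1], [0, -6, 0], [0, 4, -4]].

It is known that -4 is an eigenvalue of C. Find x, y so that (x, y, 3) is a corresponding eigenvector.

We need (C + 4I)v = 0.
C + 4I = [[-1, 1, 1], [0, -2, 0], [0, 4, 0]].
Row 1: (-1)·x + (1)·y + (1)·3 = 0
Row 2: (0)·x + (-2)·y + (0)·3 = 0
Row 3: (0)·x + (4)·y + (0)·3 = 0
Solving gives x = 3, y = 0.
Check: C·(3, 0, 3) = (-12, 0, -12) = -4·(3, 0, 3).

3, 0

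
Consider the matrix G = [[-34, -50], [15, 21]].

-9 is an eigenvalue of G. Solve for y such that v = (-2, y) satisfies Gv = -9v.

1

We need (G + 9I)v = 0.
G + 9I = [[-25, -50], [15, 30]].
Row 1: (-25)·-2 + (-50)·y = 0
Row 2: (15)·-2 + (30)·y = 0
Solving gives y = 1.
Check: G·(-2, 1) = (18, -9) = -9·(-2, 1).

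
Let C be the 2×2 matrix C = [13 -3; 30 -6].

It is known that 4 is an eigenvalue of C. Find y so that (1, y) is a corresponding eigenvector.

We need (C - 4I)v = 0.
C - 4I = [[9, -3], [30, -10]].
Row 1: (9)·1 + (-3)·y = 0
Row 2: (30)·1 + (-10)·y = 0
Solving gives y = 3.
Check: C·(1, 3) = (4, 12) = 4·(1, 3).

3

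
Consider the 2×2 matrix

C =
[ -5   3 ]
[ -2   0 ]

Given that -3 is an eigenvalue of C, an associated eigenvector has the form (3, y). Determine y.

We need (C + 3I)v = 0.
C + 3I = [[-2, 3], [-2, 3]].
Row 1: (-2)·3 + (3)·y = 0
Row 2: (-2)·3 + (3)·y = 0
Solving gives y = 2.
Check: C·(3, 2) = (-9, -6) = -3·(3, 2).

2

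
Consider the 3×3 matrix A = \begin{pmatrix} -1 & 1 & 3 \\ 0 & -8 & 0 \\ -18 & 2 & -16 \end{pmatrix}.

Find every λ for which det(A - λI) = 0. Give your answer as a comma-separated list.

-10, -8, -7

Set up det(λI - A) = 0.
Expanding along the first row, p(λ) = λ^3 + 25λ^2 + 206λ + 560.
Since p(-7) = 0, λ = -7 is a root.
Dividing by (λ + 7) leaves λ^2 + 18λ + 80.
The quadratic factors as (λ + 10)·(λ + 8).
Eigenvalues: -10, -8, -7.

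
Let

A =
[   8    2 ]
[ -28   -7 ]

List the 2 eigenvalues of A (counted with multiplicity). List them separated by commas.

det(A - lambda·I) = (8 - lambda)(-7 - lambda) - (2)·(-28) = lambda^2 - lambda.
This factors as lambda·(lambda - 1) = 0.
Eigenvalues: 0, 1.

0, 1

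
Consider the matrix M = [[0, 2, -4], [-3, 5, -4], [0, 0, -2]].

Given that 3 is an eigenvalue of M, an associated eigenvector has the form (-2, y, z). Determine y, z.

-3, 0

We need (M - 3I)v = 0.
M - 3I = [[-3, 2, -4], [-3, 2, -4], [0, 0, -5]].
Row 1: (-3)·-2 + (2)·y + (-4)·z = 0
Row 2: (-3)·-2 + (2)·y + (-4)·z = 0
Row 3: (0)·-2 + (0)·y + (-5)·z = 0
Solving gives y = -3, z = 0.
Check: M·(-2, -3, 0) = (-6, -9, 0) = 3·(-2, -3, 0).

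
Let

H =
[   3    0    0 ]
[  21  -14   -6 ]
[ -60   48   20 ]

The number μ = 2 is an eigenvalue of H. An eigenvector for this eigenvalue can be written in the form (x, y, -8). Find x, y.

We need (H - 2I)v = 0.
H - 2I = [[1, 0, 0], [21, -16, -6], [-60, 48, 18]].
Row 1: (1)·x + (0)·y + (0)·-8 = 0
Row 2: (21)·x + (-16)·y + (-6)·-8 = 0
Row 3: (-60)·x + (48)·y + (18)·-8 = 0
Solving gives x = 0, y = 3.
Check: H·(0, 3, -8) = (0, 6, -16) = 2·(0, 3, -8).

0, 3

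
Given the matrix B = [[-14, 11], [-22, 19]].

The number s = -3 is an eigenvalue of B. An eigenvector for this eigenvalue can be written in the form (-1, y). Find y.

-1

We need (B + 3I)v = 0.
B + 3I = [[-11, 11], [-22, 22]].
Row 1: (-11)·-1 + (11)·y = 0
Row 2: (-22)·-1 + (22)·y = 0
Solving gives y = -1.
Check: B·(-1, -1) = (3, 3) = -3·(-1, -1).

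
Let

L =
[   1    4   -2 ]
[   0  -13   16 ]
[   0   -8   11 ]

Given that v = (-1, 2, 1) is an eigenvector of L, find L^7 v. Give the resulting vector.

First find the eigenvalue: Lv = (5, -10, -5) = -5·(-1, 2, 1), so λ = -5.
Then L^7 v = λ^7·v = (-5)^7·(-1, 2, 1) = -78125·(-1, 2, 1) = (78125, -156250, -78125).

(78125, -156250, -78125)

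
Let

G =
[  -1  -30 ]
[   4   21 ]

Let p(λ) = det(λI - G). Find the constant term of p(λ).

p(λ) = λ^2 - 20λ + 99.
The constant term is 99.

99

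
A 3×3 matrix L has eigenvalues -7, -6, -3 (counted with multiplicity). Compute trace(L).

trace(L) is the sum of the eigenvalues: (-7) + (-6) + (-3) = -16.

-16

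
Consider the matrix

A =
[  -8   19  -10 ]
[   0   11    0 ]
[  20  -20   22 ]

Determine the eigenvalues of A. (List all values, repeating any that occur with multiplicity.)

2, 11, 12

The characteristic polynomial is p(r) = det(rI - A).
Expanding the 3×3 determinant: p(r) = r^3 - 25r^2 + 178r - 264.
Since p(12) = 0, r = 12 is a root.
Factor out (r - 12): p(r) = (r - 12)·(r^2 - 13r + 22).
The quadratic factors as (r - 2)·(r - 11).
Eigenvalues: 2, 11, 12.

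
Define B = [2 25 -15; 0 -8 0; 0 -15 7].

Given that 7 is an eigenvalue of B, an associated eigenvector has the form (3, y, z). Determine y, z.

We need (B - 7I)v = 0.
B - 7I = [[-5, 25, -15], [0, -15, 0], [0, -15, 0]].
Row 1: (-5)·3 + (25)·y + (-15)·z = 0
Row 2: (0)·3 + (-15)·y + (0)·z = 0
Row 3: (0)·3 + (-15)·y + (0)·z = 0
Solving gives y = 0, z = -1.
Check: B·(3, 0, -1) = (21, 0, -7) = 7·(3, 0, -1).

0, -1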